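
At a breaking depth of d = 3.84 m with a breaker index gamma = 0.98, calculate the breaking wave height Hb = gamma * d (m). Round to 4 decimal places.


Hb = gamma * d
Hb = 0.98 * 3.84
Hb = 3.7632 m

3.7632


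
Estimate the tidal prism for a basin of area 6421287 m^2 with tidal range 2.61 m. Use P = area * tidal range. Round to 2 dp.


Tidal prism = Area * Tidal range
P = 6421287 * 2.61
P = 16759559.07 m^3

16759559.07


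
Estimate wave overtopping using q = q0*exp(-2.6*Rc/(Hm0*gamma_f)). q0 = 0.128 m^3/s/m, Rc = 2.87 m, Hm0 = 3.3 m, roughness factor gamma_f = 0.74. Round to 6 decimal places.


q = q0 * exp(-2.6 * Rc / (Hm0 * gamma_f))
Exponent = -2.6 * 2.87 / (3.3 * 0.74)
= -2.6 * 2.87 / 2.4420
= -3.055692
exp(-3.055692) = 0.047090
q = 0.128 * 0.047090
q = 0.006028 m^3/s/m

0.006028


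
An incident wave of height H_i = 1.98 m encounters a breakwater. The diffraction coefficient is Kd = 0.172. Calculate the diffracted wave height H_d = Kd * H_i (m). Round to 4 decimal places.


H_d = Kd * H_i
H_d = 0.172 * 1.98
H_d = 0.3406 m

0.3406


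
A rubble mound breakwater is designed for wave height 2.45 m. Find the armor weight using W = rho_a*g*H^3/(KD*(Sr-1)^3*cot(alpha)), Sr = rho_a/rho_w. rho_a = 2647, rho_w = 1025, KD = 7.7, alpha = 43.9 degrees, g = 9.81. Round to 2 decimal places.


Sr = rho_a / rho_w = 2647 / 1025 = 2.582439
(Sr - 1) = 1.582439
(Sr - 1)^3 = 3.962607
cot(43.9) = 1 / tan(43.9) = 1 / 0.962322 = 1.039154
Numerator = 2647 * 9.81 * 2.45^3 = 381874.9773
Denominator = 7.7 * 3.962607 * 1.039154 = 31.706733
W = 381874.9773 / 31.706733
W = 12043.97 N

12043.97


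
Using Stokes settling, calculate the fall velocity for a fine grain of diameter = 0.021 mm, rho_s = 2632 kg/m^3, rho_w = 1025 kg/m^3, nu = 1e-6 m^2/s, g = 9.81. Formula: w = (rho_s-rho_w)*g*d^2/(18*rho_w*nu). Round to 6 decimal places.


w = (rho_s - rho_w) * g * d^2 / (18 * rho_w * nu)
d = 0.021 mm = 0.000021 m
rho_s - rho_w = 2632 - 1025 = 1607
Numerator = 1607 * 9.81 * (0.000021)^2 = 0.000006952219
Denominator = 18 * 1025 * 1e-6 = 0.018450
w = 0.000377 m/s

0.000377


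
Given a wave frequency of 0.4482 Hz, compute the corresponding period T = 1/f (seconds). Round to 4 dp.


T = 1 / f
T = 1 / 0.4482
T = 2.2311 s

2.2311


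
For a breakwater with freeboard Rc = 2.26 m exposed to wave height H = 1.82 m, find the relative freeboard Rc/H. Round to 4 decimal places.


Relative freeboard = Rc / H
= 2.26 / 1.82
= 1.2418

1.2418


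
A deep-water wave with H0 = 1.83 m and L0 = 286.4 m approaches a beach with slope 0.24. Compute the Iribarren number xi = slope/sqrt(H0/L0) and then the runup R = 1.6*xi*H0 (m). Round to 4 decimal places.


xi = slope / sqrt(H0/L0)
H0/L0 = 1.83/286.4 = 0.006390
sqrt(0.006390) = 0.079935
xi = 0.24 / 0.079935 = 3.002425
R = 1.6 * xi * H0 = 1.6 * 3.002425 * 1.83
R = 8.7911 m

8.7911


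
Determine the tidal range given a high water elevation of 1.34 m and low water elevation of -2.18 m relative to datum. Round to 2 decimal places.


Tidal range = High water - Low water
Tidal range = 1.34 - (-2.18)
Tidal range = 3.52 m

3.52


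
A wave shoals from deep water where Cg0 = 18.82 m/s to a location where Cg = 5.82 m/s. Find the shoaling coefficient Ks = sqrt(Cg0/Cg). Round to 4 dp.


Ks = sqrt(Cg0 / Cg)
Ks = sqrt(18.82 / 5.82)
Ks = sqrt(3.2337)
Ks = 1.7982

1.7982


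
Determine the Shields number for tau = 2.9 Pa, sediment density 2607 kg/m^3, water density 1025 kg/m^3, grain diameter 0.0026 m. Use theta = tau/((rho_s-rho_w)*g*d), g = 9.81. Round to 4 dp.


theta = tau / ((rho_s - rho_w) * g * d)
rho_s - rho_w = 2607 - 1025 = 1582
Denominator = 1582 * 9.81 * 0.0026 = 40.350492
theta = 2.9 / 40.350492
theta = 0.0719

0.0719


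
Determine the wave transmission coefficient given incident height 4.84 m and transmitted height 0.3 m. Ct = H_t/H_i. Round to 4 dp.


Ct = H_t / H_i
Ct = 0.3 / 4.84
Ct = 0.0620

0.0620


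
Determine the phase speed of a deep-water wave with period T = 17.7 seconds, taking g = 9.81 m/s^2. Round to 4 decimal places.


We use the deep-water celerity formula:
C = g * T / (2 * pi)
C = 9.81 * 17.7 / (2 * 3.14159...)
C = 173.637000 / 6.283185
C = 27.6352 m/s

27.6352


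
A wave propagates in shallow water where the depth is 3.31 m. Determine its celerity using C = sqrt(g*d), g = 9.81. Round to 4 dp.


Using the shallow-water approximation:
C = sqrt(g * d) = sqrt(9.81 * 3.31)
C = sqrt(32.4711)
C = 5.6983 m/s

5.6983


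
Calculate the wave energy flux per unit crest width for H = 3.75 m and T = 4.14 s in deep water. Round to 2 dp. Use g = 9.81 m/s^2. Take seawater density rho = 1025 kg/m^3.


P = rho * g^2 * H^2 * T / (32 * pi)
P = 1025 * 9.81^2 * 3.75^2 * 4.14 / (32 * pi)
P = 1025 * 96.2361 * 14.0625 * 4.14 / 100.53096
P = 57124.83 W/m

57124.83


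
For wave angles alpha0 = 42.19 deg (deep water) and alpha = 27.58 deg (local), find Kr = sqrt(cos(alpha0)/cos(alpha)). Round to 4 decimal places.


Kr = sqrt(cos(alpha0) / cos(alpha))
cos(42.19) = 0.740922
cos(27.58) = 0.886365
Kr = sqrt(0.740922 / 0.886365)
Kr = sqrt(0.835910)
Kr = 0.9143

0.9143


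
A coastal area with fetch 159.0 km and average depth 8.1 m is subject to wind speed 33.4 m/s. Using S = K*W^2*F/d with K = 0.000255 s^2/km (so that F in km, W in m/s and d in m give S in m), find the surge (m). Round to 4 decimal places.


S = K * W^2 * F / d
W^2 = 33.4^2 = 1115.56
S = 0.000255 * 1115.56 * 159.0 / 8.1
Numerator = 0.000255 * 1115.56 * 159.0 = 45.230380
S = 45.230380 / 8.1 = 5.5840 m

5.5840


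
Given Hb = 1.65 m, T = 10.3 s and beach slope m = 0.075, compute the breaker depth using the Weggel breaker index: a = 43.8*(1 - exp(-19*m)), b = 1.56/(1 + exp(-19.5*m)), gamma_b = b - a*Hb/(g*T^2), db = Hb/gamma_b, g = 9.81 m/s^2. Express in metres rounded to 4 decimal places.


a = 43.8 * (1 - exp(-19 * m))
exp(-19 * 0.075) = exp(-1.4250) = 0.240508
a = 43.8 * (1 - 0.240508) = 33.265729
b = 1.56 / (1 + exp(-19.5 * m))
exp(-19.5 * 0.075) = exp(-1.4625) = 0.231656
b = 1.56 / (1 + 0.231656) = 1.266587
Hb / (g * T^2) = 1.65 / (9.81 * 10.3^2) = 1.65 / 1040.7429 = 0.00158541
gamma_b = b - a * Hb/(g*T^2) = 1.266587 - 33.265729 * 0.00158541 = 1.213847
db = Hb / gamma_b = 1.65 / 1.213847
db = 1.3593 m

1.3593


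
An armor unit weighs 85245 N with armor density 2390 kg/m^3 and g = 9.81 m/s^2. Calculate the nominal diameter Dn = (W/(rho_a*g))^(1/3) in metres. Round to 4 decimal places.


V = W / (rho_a * g)
V = 85245 / (2390 * 9.81)
V = 85245 / 23445.90
V = 3.635817 m^3
Dn = V^(1/3) = 3.635817^(1/3)
Dn = 1.5377 m

1.5377


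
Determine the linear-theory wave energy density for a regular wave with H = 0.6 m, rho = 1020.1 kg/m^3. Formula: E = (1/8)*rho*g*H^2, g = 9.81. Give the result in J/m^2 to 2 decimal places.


E = (1/8) * rho * g * H^2
E = (1/8) * 1020.1 * 9.81 * 0.6^2
E = 0.125 * 1020.1 * 9.81 * 0.3600
E = 450.32 J/m^2

450.32


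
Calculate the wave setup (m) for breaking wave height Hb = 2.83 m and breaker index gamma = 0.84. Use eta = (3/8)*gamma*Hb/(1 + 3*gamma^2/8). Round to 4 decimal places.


eta = (3/8) * gamma * Hb / (1 + 3*gamma^2/8)
Numerator = (3/8) * 0.84 * 2.83 = 0.891450
Denominator = 1 + 3*0.84^2/8 = 1 + 0.264600 = 1.264600
eta = 0.891450 / 1.264600
eta = 0.7049 m

0.7049


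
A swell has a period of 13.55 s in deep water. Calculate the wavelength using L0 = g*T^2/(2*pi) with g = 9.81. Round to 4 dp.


L0 = g * T^2 / (2 * pi)
L0 = 9.81 * 13.55^2 / (2 * pi)
L0 = 9.81 * 183.6025 / 6.28319
L0 = 1801.1405 / 6.28319
L0 = 286.6604 m

286.6604


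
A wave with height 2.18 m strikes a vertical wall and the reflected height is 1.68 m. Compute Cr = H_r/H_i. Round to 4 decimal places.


Cr = H_r / H_i
Cr = 1.68 / 2.18
Cr = 0.7706

0.7706


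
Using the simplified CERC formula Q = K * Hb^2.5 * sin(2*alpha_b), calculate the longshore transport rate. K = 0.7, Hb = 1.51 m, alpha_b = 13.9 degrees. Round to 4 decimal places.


Q = K * Hb^2.5 * sin(2 * alpha_b)
Hb^2.5 = 1.51^2.5 = 2.801834
sin(2 * 13.9) = sin(27.8) = 0.466387
Q = 0.7 * 2.801834 * 0.466387
Q = 0.9147 m^3/s

0.9147


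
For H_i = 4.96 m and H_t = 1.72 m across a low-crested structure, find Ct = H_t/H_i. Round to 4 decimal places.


Ct = H_t / H_i
Ct = 1.72 / 4.96
Ct = 0.3468

0.3468


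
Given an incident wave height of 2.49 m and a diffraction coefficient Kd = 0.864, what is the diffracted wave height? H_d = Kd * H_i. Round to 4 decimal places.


H_d = Kd * H_i
H_d = 0.864 * 2.49
H_d = 2.1514 m

2.1514


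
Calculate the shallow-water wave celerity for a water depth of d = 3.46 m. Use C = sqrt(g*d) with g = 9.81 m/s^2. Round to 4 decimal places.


Using the shallow-water approximation:
C = sqrt(g * d) = sqrt(9.81 * 3.46)
C = sqrt(33.9426)
C = 5.8260 m/s

5.8260


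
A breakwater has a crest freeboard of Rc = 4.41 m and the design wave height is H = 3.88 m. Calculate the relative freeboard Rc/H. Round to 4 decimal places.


Relative freeboard = Rc / H
= 4.41 / 3.88
= 1.1366

1.1366


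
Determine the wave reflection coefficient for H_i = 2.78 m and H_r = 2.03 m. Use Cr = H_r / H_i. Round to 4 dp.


Cr = H_r / H_i
Cr = 2.03 / 2.78
Cr = 0.7302

0.7302


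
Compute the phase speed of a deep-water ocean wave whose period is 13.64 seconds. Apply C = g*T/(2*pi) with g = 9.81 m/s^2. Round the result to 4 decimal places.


We use the deep-water celerity formula:
C = g * T / (2 * pi)
C = 9.81 * 13.64 / (2 * 3.14159...)
C = 133.808400 / 6.283185
C = 21.2963 m/s

21.2963


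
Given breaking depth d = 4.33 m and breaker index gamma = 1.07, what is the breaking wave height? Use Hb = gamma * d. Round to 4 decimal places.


Hb = gamma * d
Hb = 1.07 * 4.33
Hb = 4.6331 m

4.6331


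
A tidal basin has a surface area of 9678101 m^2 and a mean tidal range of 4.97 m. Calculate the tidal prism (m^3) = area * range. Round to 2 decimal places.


Tidal prism = Area * Tidal range
P = 9678101 * 4.97
P = 48100161.97 m^3

48100161.97


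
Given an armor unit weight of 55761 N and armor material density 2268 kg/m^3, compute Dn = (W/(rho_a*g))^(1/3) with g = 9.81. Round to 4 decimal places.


V = W / (rho_a * g)
V = 55761 / (2268 * 9.81)
V = 55761 / 22249.08
V = 2.506216 m^3
Dn = V^(1/3) = 2.506216^(1/3)
Dn = 1.3583 m

1.3583


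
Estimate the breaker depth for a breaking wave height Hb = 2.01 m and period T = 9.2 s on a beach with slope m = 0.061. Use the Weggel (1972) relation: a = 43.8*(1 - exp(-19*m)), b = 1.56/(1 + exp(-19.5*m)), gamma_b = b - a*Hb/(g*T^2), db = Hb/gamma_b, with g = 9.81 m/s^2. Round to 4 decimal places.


a = 43.8 * (1 - exp(-19 * m))
exp(-19 * 0.061) = exp(-1.1590) = 0.313800
a = 43.8 * (1 - 0.313800) = 30.055568
b = 1.56 / (1 + exp(-19.5 * m))
exp(-19.5 * 0.061) = exp(-1.1895) = 0.304373
b = 1.56 / (1 + 0.304373) = 1.195977
Hb / (g * T^2) = 2.01 / (9.81 * 9.2^2) = 2.01 / 830.3184 = 0.00242076
gamma_b = b - a * Hb/(g*T^2) = 1.195977 - 30.055568 * 0.00242076 = 1.123219
db = Hb / gamma_b = 2.01 / 1.123219
db = 1.7895 m

1.7895


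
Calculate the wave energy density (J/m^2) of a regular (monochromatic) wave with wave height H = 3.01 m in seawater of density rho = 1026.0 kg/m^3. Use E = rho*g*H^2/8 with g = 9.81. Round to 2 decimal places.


E = (1/8) * rho * g * H^2
E = (1/8) * 1026.0 * 9.81 * 3.01^2
E = 0.125 * 1026.0 * 9.81 * 9.0601
E = 11398.81 J/m^2

11398.81


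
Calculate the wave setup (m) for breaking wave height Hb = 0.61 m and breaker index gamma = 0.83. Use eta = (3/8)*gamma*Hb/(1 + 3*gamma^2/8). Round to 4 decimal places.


eta = (3/8) * gamma * Hb / (1 + 3*gamma^2/8)
Numerator = (3/8) * 0.83 * 0.61 = 0.189862
Denominator = 1 + 3*0.83^2/8 = 1 + 0.258338 = 1.258338
eta = 0.189862 / 1.258338
eta = 0.1509 m

0.1509


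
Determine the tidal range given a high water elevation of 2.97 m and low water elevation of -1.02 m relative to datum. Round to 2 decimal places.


Tidal range = High water - Low water
Tidal range = 2.97 - (-1.02)
Tidal range = 3.99 m

3.99


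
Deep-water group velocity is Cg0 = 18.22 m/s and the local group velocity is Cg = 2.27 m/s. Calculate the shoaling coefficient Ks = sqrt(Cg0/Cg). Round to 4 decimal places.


Ks = sqrt(Cg0 / Cg)
Ks = sqrt(18.22 / 2.27)
Ks = sqrt(8.0264)
Ks = 2.8331

2.8331


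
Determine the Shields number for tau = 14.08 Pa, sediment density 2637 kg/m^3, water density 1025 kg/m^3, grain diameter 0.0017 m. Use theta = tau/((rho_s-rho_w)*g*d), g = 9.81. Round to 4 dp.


theta = tau / ((rho_s - rho_w) * g * d)
rho_s - rho_w = 2637 - 1025 = 1612
Denominator = 1612 * 9.81 * 0.0017 = 26.883324
theta = 14.08 / 26.883324
theta = 0.5237

0.5237


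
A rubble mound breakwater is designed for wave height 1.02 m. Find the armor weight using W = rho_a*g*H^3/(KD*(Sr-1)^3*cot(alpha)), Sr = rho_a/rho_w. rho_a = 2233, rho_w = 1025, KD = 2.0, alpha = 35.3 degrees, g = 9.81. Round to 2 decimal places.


Sr = rho_a / rho_w = 2233 / 1025 = 2.178537
(Sr - 1) = 1.178537
(Sr - 1)^3 = 1.636927
cot(35.3) = 1 / tan(35.3) = 1 / 0.708039 = 1.412351
Numerator = 2233 * 9.81 * 1.02^3 = 23246.5359
Denominator = 2.0 * 1.636927 * 1.412351 = 4.623829
W = 23246.5359 / 4.623829
W = 5027.55 N

5027.55


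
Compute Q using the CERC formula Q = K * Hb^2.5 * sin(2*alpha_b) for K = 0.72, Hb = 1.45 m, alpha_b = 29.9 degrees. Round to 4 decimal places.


Q = K * Hb^2.5 * sin(2 * alpha_b)
Hb^2.5 = 1.45^2.5 = 2.531745
sin(2 * 29.9) = sin(59.8) = 0.864275
Q = 0.72 * 2.531745 * 0.864275
Q = 1.5754 m^3/s

1.5754


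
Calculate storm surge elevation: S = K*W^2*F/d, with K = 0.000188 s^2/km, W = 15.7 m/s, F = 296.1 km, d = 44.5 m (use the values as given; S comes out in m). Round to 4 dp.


S = K * W^2 * F / d
W^2 = 15.7^2 = 246.49
S = 0.000188 * 246.49 * 296.1 / 44.5
Numerator = 0.000188 * 246.49 * 296.1 = 13.721310
S = 13.721310 / 44.5 = 0.3083 m

0.3083


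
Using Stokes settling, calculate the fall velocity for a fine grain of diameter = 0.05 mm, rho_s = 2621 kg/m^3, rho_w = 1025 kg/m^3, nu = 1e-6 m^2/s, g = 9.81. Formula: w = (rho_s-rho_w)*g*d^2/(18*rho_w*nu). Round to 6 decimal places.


w = (rho_s - rho_w) * g * d^2 / (18 * rho_w * nu)
d = 0.05 mm = 0.000050 m
rho_s - rho_w = 2621 - 1025 = 1596
Numerator = 1596 * 9.81 * (0.000050)^2 = 0.000039141900
Denominator = 18 * 1025 * 1e-6 = 0.018450
w = 0.002122 m/s

0.002122


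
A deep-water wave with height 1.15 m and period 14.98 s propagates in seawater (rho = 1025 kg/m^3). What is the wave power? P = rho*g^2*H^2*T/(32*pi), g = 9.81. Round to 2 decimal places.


P = rho * g^2 * H^2 * T / (32 * pi)
P = 1025 * 9.81^2 * 1.15^2 * 14.98 / (32 * pi)
P = 1025 * 96.2361 * 1.3225 * 14.98 / 100.53096
P = 19438.80 W/m

19438.80


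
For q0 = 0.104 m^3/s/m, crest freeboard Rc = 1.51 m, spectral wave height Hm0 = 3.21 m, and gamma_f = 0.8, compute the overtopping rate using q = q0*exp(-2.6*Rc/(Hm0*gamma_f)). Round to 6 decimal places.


q = q0 * exp(-2.6 * Rc / (Hm0 * gamma_f))
Exponent = -2.6 * 1.51 / (3.21 * 0.8)
= -2.6 * 1.51 / 2.5680
= -1.528816
exp(-1.528816) = 0.216792
q = 0.104 * 0.216792
q = 0.022546 m^3/s/m

0.022546


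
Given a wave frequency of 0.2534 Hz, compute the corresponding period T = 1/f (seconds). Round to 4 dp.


T = 1 / f
T = 1 / 0.2534
T = 3.9463 s

3.9463


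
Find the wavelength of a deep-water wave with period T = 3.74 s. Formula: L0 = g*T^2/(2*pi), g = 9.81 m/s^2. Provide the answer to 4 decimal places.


L0 = g * T^2 / (2 * pi)
L0 = 9.81 * 3.74^2 / (2 * pi)
L0 = 9.81 * 13.9876 / 6.28319
L0 = 137.2184 / 6.28319
L0 = 21.8390 m

21.8390


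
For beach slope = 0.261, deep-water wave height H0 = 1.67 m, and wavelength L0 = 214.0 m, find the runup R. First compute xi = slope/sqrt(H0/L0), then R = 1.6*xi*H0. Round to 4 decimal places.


xi = slope / sqrt(H0/L0)
H0/L0 = 1.67/214.0 = 0.007804
sqrt(0.007804) = 0.088339
xi = 0.261 / 0.088339 = 2.954535
R = 1.6 * xi * H0 = 1.6 * 2.954535 * 1.67
R = 7.8945 m

7.8945


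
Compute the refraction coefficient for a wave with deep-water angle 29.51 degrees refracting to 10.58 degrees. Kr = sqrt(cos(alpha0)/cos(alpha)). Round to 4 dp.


Kr = sqrt(cos(alpha0) / cos(alpha))
cos(29.51) = 0.870270
cos(10.58) = 0.983000
Kr = sqrt(0.870270 / 0.983000)
Kr = sqrt(0.885321)
Kr = 0.9409

0.9409


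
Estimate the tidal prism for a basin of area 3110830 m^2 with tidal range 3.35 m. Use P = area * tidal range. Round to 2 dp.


Tidal prism = Area * Tidal range
P = 3110830 * 3.35
P = 10421280.50 m^3

10421280.50


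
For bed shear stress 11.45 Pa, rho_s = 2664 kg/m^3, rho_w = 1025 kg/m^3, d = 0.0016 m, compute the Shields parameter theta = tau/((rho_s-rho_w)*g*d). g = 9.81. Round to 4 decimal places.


theta = tau / ((rho_s - rho_w) * g * d)
rho_s - rho_w = 2664 - 1025 = 1639
Denominator = 1639 * 9.81 * 0.0016 = 25.725744
theta = 11.45 / 25.725744
theta = 0.4451

0.4451


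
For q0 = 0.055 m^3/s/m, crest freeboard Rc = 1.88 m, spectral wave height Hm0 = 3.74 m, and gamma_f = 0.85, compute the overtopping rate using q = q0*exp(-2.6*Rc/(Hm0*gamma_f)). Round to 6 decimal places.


q = q0 * exp(-2.6 * Rc / (Hm0 * gamma_f))
Exponent = -2.6 * 1.88 / (3.74 * 0.85)
= -2.6 * 1.88 / 3.1790
= -1.537590
exp(-1.537590) = 0.214898
q = 0.055 * 0.214898
q = 0.011819 m^3/s/m

0.011819


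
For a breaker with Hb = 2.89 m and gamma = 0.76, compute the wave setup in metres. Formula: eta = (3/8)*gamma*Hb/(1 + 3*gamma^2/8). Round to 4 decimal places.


eta = (3/8) * gamma * Hb / (1 + 3*gamma^2/8)
Numerator = (3/8) * 0.76 * 2.89 = 0.823650
Denominator = 1 + 3*0.76^2/8 = 1 + 0.216600 = 1.216600
eta = 0.823650 / 1.216600
eta = 0.6770 m

0.6770


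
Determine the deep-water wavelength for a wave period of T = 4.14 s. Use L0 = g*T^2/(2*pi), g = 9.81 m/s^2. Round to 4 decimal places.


L0 = g * T^2 / (2 * pi)
L0 = 9.81 * 4.14^2 / (2 * pi)
L0 = 9.81 * 17.1396 / 6.28319
L0 = 168.1395 / 6.28319
L0 = 26.7602 m

26.7602


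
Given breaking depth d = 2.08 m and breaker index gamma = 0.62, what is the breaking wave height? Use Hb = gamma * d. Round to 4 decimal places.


Hb = gamma * d
Hb = 0.62 * 2.08
Hb = 1.2896 m

1.2896


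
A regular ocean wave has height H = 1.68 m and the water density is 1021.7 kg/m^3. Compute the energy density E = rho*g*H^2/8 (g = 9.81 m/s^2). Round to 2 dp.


E = (1/8) * rho * g * H^2
E = (1/8) * 1021.7 * 9.81 * 1.68^2
E = 0.125 * 1021.7 * 9.81 * 2.8224
E = 3536.07 J/m^2

3536.07


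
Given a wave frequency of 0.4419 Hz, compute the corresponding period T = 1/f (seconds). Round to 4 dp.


T = 1 / f
T = 1 / 0.4419
T = 2.2630 s

2.2630


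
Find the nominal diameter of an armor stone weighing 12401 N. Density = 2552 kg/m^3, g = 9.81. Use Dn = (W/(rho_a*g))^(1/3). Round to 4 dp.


V = W / (rho_a * g)
V = 12401 / (2552 * 9.81)
V = 12401 / 25035.12
V = 0.495344 m^3
Dn = V^(1/3) = 0.495344^(1/3)
Dn = 0.7912 m

0.7912


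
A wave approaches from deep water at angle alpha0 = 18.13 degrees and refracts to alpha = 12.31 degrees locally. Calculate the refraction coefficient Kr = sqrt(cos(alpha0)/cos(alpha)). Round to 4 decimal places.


Kr = sqrt(cos(alpha0) / cos(alpha))
cos(18.13) = 0.950353
cos(12.31) = 0.977008
Kr = sqrt(0.950353 / 0.977008)
Kr = sqrt(0.972717)
Kr = 0.9863

0.9863


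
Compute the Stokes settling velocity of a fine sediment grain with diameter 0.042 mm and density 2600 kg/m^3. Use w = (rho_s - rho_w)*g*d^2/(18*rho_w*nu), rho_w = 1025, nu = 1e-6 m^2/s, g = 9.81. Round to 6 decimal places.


w = (rho_s - rho_w) * g * d^2 / (18 * rho_w * nu)
d = 0.042 mm = 0.000042 m
rho_s - rho_w = 2600 - 1025 = 1575
Numerator = 1575 * 9.81 * (0.000042)^2 = 0.000027255123
Denominator = 18 * 1025 * 1e-6 = 0.018450
w = 0.001477 m/s

0.001477


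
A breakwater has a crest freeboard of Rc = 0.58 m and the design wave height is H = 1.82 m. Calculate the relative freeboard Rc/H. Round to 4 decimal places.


Relative freeboard = Rc / H
= 0.58 / 1.82
= 0.3187

0.3187


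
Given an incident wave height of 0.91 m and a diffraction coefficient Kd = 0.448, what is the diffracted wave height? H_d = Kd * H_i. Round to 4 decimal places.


H_d = Kd * H_i
H_d = 0.448 * 0.91
H_d = 0.4077 m

0.4077


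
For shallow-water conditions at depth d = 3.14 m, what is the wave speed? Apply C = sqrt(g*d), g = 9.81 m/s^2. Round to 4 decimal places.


Using the shallow-water approximation:
C = sqrt(g * d) = sqrt(9.81 * 3.14)
C = sqrt(30.8034)
C = 5.5501 m/s

5.5501


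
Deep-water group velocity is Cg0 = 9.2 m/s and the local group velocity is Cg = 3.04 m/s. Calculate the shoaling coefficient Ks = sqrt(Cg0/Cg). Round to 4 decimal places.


Ks = sqrt(Cg0 / Cg)
Ks = sqrt(9.2 / 3.04)
Ks = sqrt(3.0263)
Ks = 1.7396

1.7396


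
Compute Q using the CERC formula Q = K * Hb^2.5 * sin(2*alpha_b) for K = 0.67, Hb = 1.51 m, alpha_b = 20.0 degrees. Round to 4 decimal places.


Q = K * Hb^2.5 * sin(2 * alpha_b)
Hb^2.5 = 1.51^2.5 = 2.801834
sin(2 * 20.0) = sin(40.0) = 0.642788
Q = 0.67 * 2.801834 * 0.642788
Q = 1.2067 m^3/s

1.2067


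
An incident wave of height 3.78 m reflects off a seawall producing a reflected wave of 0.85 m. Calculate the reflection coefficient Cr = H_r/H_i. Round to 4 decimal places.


Cr = H_r / H_i
Cr = 0.85 / 3.78
Cr = 0.2249

0.2249


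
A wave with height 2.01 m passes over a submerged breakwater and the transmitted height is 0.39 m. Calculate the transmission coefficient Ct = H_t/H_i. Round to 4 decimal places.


Ct = H_t / H_i
Ct = 0.39 / 2.01
Ct = 0.1940

0.1940


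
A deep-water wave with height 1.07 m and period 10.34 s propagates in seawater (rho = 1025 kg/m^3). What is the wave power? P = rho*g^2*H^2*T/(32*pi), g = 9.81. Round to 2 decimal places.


P = rho * g^2 * H^2 * T / (32 * pi)
P = 1025 * 9.81^2 * 1.07^2 * 10.34 / (32 * pi)
P = 1025 * 96.2361 * 1.1449 * 10.34 / 100.53096
P = 11615.83 W/m

11615.83


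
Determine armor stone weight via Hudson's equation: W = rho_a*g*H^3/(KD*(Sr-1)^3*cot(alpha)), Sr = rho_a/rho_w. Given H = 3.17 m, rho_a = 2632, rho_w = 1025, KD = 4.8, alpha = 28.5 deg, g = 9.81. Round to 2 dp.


Sr = rho_a / rho_w = 2632 / 1025 = 2.567805
(Sr - 1) = 1.567805
(Sr - 1)^3 = 3.853683
cot(28.5) = 1 / tan(28.5) = 1 / 0.542956 = 1.841771
Numerator = 2632 * 9.81 * 3.17^3 = 822493.8873
Denominator = 4.8 * 3.853683 * 1.841771 = 34.068489
W = 822493.8873 / 34.068489
W = 24142.36 N

24142.36


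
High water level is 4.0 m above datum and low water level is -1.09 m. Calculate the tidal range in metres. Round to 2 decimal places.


Tidal range = High water - Low water
Tidal range = 4.0 - (-1.09)
Tidal range = 5.09 m

5.09


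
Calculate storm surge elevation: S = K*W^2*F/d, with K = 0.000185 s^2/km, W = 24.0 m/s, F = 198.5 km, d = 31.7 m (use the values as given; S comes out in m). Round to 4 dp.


S = K * W^2 * F / d
W^2 = 24.0^2 = 576.00
S = 0.000185 * 576.00 * 198.5 / 31.7
Numerator = 0.000185 * 576.00 * 198.5 = 21.152160
S = 21.152160 / 31.7 = 0.6673 m

0.6673


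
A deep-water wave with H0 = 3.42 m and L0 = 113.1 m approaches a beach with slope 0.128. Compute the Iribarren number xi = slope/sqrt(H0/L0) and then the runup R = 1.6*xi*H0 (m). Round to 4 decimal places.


xi = slope / sqrt(H0/L0)
H0/L0 = 3.42/113.1 = 0.030239
sqrt(0.030239) = 0.173893
xi = 0.128 / 0.173893 = 0.736085
R = 1.6 * xi * H0 = 1.6 * 0.736085 * 3.42
R = 4.0279 m

4.0279


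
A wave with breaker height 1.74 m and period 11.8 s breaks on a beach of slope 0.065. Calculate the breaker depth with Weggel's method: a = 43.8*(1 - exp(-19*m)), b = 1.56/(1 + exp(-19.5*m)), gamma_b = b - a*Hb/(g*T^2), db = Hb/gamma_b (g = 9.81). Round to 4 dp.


a = 43.8 * (1 - exp(-19 * m))
exp(-19 * 0.065) = exp(-1.2350) = 0.290835
a = 43.8 * (1 - 0.290835) = 31.061437
b = 1.56 / (1 + exp(-19.5 * m))
exp(-19.5 * 0.065) = exp(-1.2675) = 0.281535
b = 1.56 / (1 + 0.281535) = 1.217291
Hb / (g * T^2) = 1.74 / (9.81 * 11.8^2) = 1.74 / 1365.9444 = 0.00127384
gamma_b = b - a * Hb/(g*T^2) = 1.217291 - 31.061437 * 0.00127384 = 1.177723
db = Hb / gamma_b = 1.74 / 1.177723
db = 1.4774 m

1.4774


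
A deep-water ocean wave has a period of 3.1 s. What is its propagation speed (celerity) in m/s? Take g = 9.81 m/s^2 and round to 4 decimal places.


We use the deep-water celerity formula:
C = g * T / (2 * pi)
C = 9.81 * 3.1 / (2 * 3.14159...)
C = 30.411000 / 6.283185
C = 4.8401 m/s

4.8401


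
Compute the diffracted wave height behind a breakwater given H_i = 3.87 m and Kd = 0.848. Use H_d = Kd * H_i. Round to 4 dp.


H_d = Kd * H_i
H_d = 0.848 * 3.87
H_d = 3.2818 m

3.2818


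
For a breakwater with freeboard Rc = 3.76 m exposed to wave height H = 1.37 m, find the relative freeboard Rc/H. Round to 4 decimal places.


Relative freeboard = Rc / H
= 3.76 / 1.37
= 2.7445

2.7445


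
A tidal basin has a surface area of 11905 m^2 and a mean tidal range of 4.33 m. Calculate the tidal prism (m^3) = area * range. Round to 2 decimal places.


Tidal prism = Area * Tidal range
P = 11905 * 4.33
P = 51548.65 m^3

51548.65


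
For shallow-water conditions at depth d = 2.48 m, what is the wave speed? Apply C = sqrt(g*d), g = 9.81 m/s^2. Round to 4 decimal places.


Using the shallow-water approximation:
C = sqrt(g * d) = sqrt(9.81 * 2.48)
C = sqrt(24.3288)
C = 4.9324 m/s

4.9324


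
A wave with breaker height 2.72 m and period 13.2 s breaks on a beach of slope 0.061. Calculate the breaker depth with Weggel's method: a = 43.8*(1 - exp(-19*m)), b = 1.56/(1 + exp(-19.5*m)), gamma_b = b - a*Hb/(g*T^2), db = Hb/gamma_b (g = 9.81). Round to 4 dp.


a = 43.8 * (1 - exp(-19 * m))
exp(-19 * 0.061) = exp(-1.1590) = 0.313800
a = 43.8 * (1 - 0.313800) = 30.055568
b = 1.56 / (1 + exp(-19.5 * m))
exp(-19.5 * 0.061) = exp(-1.1895) = 0.304373
b = 1.56 / (1 + 0.304373) = 1.195977
Hb / (g * T^2) = 2.72 / (9.81 * 13.2^2) = 2.72 / 1709.2944 = 0.00159130
gamma_b = b - a * Hb/(g*T^2) = 1.195977 - 30.055568 * 0.00159130 = 1.148149
db = Hb / gamma_b = 2.72 / 1.148149
db = 2.3690 m

2.3690


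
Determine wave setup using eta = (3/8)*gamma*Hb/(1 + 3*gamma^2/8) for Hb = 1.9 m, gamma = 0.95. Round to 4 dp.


eta = (3/8) * gamma * Hb / (1 + 3*gamma^2/8)
Numerator = (3/8) * 0.95 * 1.9 = 0.676875
Denominator = 1 + 3*0.95^2/8 = 1 + 0.338438 = 1.338438
eta = 0.676875 / 1.338438
eta = 0.5057 m

0.5057


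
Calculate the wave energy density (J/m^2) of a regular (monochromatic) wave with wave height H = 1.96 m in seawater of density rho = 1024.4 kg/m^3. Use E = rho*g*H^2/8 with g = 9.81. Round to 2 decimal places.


E = (1/8) * rho * g * H^2
E = (1/8) * 1024.4 * 9.81 * 1.96^2
E = 0.125 * 1024.4 * 9.81 * 3.8416
E = 4825.70 J/m^2

4825.70


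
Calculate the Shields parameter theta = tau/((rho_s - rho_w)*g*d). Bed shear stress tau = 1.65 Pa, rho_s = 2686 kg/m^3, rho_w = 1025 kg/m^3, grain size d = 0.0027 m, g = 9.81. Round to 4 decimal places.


theta = tau / ((rho_s - rho_w) * g * d)
rho_s - rho_w = 2686 - 1025 = 1661
Denominator = 1661 * 9.81 * 0.0027 = 43.994907
theta = 1.65 / 43.994907
theta = 0.0375

0.0375


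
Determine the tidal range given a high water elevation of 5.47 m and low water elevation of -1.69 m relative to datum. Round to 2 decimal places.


Tidal range = High water - Low water
Tidal range = 5.47 - (-1.69)
Tidal range = 7.16 m

7.16


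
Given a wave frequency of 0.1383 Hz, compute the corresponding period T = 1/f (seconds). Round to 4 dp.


T = 1 / f
T = 1 / 0.1383
T = 7.2307 s

7.2307


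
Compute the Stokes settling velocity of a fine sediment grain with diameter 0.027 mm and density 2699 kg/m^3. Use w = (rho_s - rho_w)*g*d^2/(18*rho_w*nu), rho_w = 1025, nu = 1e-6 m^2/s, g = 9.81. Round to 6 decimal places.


w = (rho_s - rho_w) * g * d^2 / (18 * rho_w * nu)
d = 0.027 mm = 0.000027 m
rho_s - rho_w = 2699 - 1025 = 1674
Numerator = 1674 * 9.81 * (0.000027)^2 = 0.000011971594
Denominator = 18 * 1025 * 1e-6 = 0.018450
w = 0.000649 m/s

0.000649


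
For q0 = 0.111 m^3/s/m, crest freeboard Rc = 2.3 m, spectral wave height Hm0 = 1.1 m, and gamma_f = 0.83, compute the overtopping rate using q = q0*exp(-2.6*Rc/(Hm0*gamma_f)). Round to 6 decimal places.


q = q0 * exp(-2.6 * Rc / (Hm0 * gamma_f))
Exponent = -2.6 * 2.3 / (1.1 * 0.83)
= -2.6 * 2.3 / 0.9130
= -6.549836
exp(-6.549836) = 0.001430
q = 0.111 * 0.001430
q = 0.000159 m^3/s/m

0.000159


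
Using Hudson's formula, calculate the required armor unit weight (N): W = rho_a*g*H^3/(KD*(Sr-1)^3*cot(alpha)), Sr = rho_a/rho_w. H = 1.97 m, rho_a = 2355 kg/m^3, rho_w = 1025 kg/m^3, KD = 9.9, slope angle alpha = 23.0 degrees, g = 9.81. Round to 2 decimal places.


Sr = rho_a / rho_w = 2355 / 1025 = 2.297561
(Sr - 1) = 1.297561
(Sr - 1)^3 = 2.184657
cot(23.0) = 1 / tan(23.0) = 1 / 0.424475 = 2.355852
Numerator = 2355 * 9.81 * 1.97^3 = 176627.6120
Denominator = 9.9 * 2.184657 * 2.355852 = 50.952628
W = 176627.6120 / 50.952628
W = 3466.51 N

3466.51


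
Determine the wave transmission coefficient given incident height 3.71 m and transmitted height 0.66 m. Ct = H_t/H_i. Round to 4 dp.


Ct = H_t / H_i
Ct = 0.66 / 3.71
Ct = 0.1779

0.1779


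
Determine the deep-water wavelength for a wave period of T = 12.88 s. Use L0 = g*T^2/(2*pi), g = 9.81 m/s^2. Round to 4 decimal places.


L0 = g * T^2 / (2 * pi)
L0 = 9.81 * 12.88^2 / (2 * pi)
L0 = 9.81 * 165.8944 / 6.28319
L0 = 1627.4241 / 6.28319
L0 = 259.0126 m

259.0126


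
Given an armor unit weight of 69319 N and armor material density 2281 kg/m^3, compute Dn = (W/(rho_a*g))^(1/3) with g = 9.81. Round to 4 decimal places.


V = W / (rho_a * g)
V = 69319 / (2281 * 9.81)
V = 69319 / 22376.61
V = 3.097833 m^3
Dn = V^(1/3) = 3.097833^(1/3)
Dn = 1.4578 m

1.4578


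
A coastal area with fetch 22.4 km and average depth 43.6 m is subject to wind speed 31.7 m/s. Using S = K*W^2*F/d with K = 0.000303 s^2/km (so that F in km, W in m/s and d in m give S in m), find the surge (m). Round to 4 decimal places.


S = K * W^2 * F / d
W^2 = 31.7^2 = 1004.89
S = 0.000303 * 1004.89 * 22.4 / 43.6
Numerator = 0.000303 * 1004.89 * 22.4 = 6.820389
S = 6.820389 / 43.6 = 0.1564 m

0.1564


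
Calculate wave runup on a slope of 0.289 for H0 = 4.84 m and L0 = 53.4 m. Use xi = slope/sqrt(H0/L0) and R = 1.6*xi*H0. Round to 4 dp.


xi = slope / sqrt(H0/L0)
H0/L0 = 4.84/53.4 = 0.090637
sqrt(0.090637) = 0.301059
xi = 0.289 / 0.301059 = 0.959944
R = 1.6 * xi * H0 = 1.6 * 0.959944 * 4.84
R = 7.4338 m

7.4338


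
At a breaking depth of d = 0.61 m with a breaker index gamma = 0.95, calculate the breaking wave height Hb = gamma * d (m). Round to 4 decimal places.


Hb = gamma * d
Hb = 0.95 * 0.61
Hb = 0.5795 m

0.5795


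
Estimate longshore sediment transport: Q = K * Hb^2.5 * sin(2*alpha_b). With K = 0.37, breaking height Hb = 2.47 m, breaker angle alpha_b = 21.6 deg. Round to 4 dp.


Q = K * Hb^2.5 * sin(2 * alpha_b)
Hb^2.5 = 2.47^2.5 = 9.588317
sin(2 * 21.6) = sin(43.2) = 0.684547
Q = 0.37 * 9.588317 * 0.684547
Q = 2.4286 m^3/s

2.4286


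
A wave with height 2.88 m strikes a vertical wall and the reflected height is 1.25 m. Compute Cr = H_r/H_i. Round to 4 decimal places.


Cr = H_r / H_i
Cr = 1.25 / 2.88
Cr = 0.4340

0.4340


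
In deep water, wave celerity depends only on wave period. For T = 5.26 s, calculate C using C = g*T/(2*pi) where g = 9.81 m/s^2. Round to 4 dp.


We use the deep-water celerity formula:
C = g * T / (2 * pi)
C = 9.81 * 5.26 / (2 * 3.14159...)
C = 51.600600 / 6.283185
C = 8.2125 m/s

8.2125


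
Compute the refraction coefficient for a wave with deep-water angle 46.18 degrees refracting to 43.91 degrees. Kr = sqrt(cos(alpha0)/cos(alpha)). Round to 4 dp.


Kr = sqrt(cos(alpha0) / cos(alpha))
cos(46.18) = 0.692395
cos(43.91) = 0.720430
Kr = sqrt(0.692395 / 0.720430)
Kr = sqrt(0.961086)
Kr = 0.9803

0.9803


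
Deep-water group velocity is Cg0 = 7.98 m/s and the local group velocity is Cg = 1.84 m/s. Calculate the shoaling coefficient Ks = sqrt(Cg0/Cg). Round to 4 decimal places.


Ks = sqrt(Cg0 / Cg)
Ks = sqrt(7.98 / 1.84)
Ks = sqrt(4.3370)
Ks = 2.0825

2.0825


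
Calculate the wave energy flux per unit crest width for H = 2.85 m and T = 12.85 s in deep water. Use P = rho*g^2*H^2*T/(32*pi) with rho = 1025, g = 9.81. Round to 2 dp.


P = rho * g^2 * H^2 * T / (32 * pi)
P = 1025 * 9.81^2 * 2.85^2 * 12.85 / (32 * pi)
P = 1025 * 96.2361 * 8.1225 * 12.85 / 100.53096
P = 102412.95 W/m

102412.95


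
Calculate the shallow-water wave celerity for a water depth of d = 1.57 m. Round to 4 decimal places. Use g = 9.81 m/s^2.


Using the shallow-water approximation:
C = sqrt(g * d) = sqrt(9.81 * 1.57)
C = sqrt(15.4017)
C = 3.9245 m/s

3.9245


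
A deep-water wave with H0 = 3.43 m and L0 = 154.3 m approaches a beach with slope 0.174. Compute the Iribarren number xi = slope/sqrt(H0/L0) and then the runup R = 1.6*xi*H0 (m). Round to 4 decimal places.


xi = slope / sqrt(H0/L0)
H0/L0 = 3.43/154.3 = 0.022229
sqrt(0.022229) = 0.149095
xi = 0.174 / 0.149095 = 1.167038
R = 1.6 * xi * H0 = 1.6 * 1.167038 * 3.43
R = 6.4047 m

6.4047


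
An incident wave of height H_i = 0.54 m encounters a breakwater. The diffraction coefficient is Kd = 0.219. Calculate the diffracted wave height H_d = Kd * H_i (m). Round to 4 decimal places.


H_d = Kd * H_i
H_d = 0.219 * 0.54
H_d = 0.1183 m

0.1183


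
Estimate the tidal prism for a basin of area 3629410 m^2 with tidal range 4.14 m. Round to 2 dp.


Tidal prism = Area * Tidal range
P = 3629410 * 4.14
P = 15025757.40 m^3

15025757.40


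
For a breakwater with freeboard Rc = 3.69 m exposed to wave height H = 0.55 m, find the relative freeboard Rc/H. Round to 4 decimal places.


Relative freeboard = Rc / H
= 3.69 / 0.55
= 6.7091

6.7091


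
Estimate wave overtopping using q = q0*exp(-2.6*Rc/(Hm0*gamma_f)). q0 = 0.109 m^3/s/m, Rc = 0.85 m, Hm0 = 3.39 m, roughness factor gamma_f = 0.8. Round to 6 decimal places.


q = q0 * exp(-2.6 * Rc / (Hm0 * gamma_f))
Exponent = -2.6 * 0.85 / (3.39 * 0.8)
= -2.6 * 0.85 / 2.7120
= -0.814897
exp(-0.814897) = 0.442685
q = 0.109 * 0.442685
q = 0.048253 m^3/s/m

0.048253


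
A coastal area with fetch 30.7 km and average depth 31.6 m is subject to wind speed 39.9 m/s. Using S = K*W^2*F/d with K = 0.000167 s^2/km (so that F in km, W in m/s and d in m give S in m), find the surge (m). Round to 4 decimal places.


S = K * W^2 * F / d
W^2 = 39.9^2 = 1592.01
S = 0.000167 * 1592.01 * 30.7 / 31.6
Numerator = 0.000167 * 1592.01 * 30.7 = 8.162076
S = 8.162076 / 31.6 = 0.2583 m

0.2583


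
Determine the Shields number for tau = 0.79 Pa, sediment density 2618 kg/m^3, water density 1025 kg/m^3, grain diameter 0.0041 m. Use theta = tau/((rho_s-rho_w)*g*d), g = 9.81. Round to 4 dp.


theta = tau / ((rho_s - rho_w) * g * d)
rho_s - rho_w = 2618 - 1025 = 1593
Denominator = 1593 * 9.81 * 0.0041 = 64.072053
theta = 0.79 / 64.072053
theta = 0.0123

0.0123


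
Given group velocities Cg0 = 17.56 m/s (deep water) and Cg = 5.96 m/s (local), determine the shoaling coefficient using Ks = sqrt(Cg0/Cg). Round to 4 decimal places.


Ks = sqrt(Cg0 / Cg)
Ks = sqrt(17.56 / 5.96)
Ks = sqrt(2.9463)
Ks = 1.7165

1.7165


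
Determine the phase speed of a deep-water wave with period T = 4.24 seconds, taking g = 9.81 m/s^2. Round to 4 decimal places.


We use the deep-water celerity formula:
C = g * T / (2 * pi)
C = 9.81 * 4.24 / (2 * 3.14159...)
C = 41.594400 / 6.283185
C = 6.6200 m/s

6.6200


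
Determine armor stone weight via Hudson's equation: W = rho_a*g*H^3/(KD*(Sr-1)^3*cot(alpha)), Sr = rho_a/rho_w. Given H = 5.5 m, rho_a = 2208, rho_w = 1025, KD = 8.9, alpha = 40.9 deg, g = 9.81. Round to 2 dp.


Sr = rho_a / rho_w = 2208 / 1025 = 2.154146
(Sr - 1) = 1.154146
(Sr - 1)^3 = 1.537385
cot(40.9) = 1 / tan(40.9) = 1 / 0.866227 = 1.154432
Numerator = 2208 * 9.81 * 5.5^3 = 3603762.3600
Denominator = 8.9 * 1.537385 * 1.154432 = 15.795771
W = 3603762.3600 / 15.795771
W = 228147.28 N

228147.28


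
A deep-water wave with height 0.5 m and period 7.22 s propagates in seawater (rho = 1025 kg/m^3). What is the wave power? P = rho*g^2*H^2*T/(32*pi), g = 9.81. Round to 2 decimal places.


P = rho * g^2 * H^2 * T / (32 * pi)
P = 1025 * 9.81^2 * 0.5^2 * 7.22 / (32 * pi)
P = 1025 * 96.2361 * 0.2500 * 7.22 / 100.53096
P = 1771.08 W/m

1771.08


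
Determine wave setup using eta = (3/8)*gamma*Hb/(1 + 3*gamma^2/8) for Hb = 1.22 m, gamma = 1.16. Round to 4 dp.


eta = (3/8) * gamma * Hb / (1 + 3*gamma^2/8)
Numerator = (3/8) * 1.16 * 1.22 = 0.530700
Denominator = 1 + 3*1.16^2/8 = 1 + 0.504600 = 1.504600
eta = 0.530700 / 1.504600
eta = 0.3527 m

0.3527


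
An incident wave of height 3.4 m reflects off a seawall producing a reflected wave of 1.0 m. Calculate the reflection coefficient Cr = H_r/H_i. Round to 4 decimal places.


Cr = H_r / H_i
Cr = 1.0 / 3.4
Cr = 0.2941

0.2941


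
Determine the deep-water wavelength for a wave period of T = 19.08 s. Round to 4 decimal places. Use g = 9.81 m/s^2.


L0 = g * T^2 / (2 * pi)
L0 = 9.81 * 19.08^2 / (2 * pi)
L0 = 9.81 * 364.0464 / 6.28319
L0 = 3571.2952 / 6.28319
L0 = 568.3893 m

568.3893


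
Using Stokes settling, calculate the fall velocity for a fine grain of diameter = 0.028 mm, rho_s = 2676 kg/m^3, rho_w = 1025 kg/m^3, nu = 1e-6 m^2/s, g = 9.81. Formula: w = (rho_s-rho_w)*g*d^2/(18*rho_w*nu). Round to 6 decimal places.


w = (rho_s - rho_w) * g * d^2 / (18 * rho_w * nu)
d = 0.028 mm = 0.000028 m
rho_s - rho_w = 2676 - 1025 = 1651
Numerator = 1651 * 9.81 * (0.000028)^2 = 0.000012697907
Denominator = 18 * 1025 * 1e-6 = 0.018450
w = 0.000688 m/s

0.000688


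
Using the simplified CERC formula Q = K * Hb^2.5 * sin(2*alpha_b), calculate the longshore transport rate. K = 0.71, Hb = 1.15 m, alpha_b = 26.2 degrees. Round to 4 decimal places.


Q = K * Hb^2.5 * sin(2 * alpha_b)
Hb^2.5 = 1.15^2.5 = 1.418223
sin(2 * 26.2) = sin(52.4) = 0.792290
Q = 0.71 * 1.418223 * 0.792290
Q = 0.7978 m^3/s

0.7978


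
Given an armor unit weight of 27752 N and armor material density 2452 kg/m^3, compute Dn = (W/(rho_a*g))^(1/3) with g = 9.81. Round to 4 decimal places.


V = W / (rho_a * g)
V = 27752 / (2452 * 9.81)
V = 27752 / 24054.12
V = 1.153732 m^3
Dn = V^(1/3) = 1.153732^(1/3)
Dn = 1.0488 m

1.0488


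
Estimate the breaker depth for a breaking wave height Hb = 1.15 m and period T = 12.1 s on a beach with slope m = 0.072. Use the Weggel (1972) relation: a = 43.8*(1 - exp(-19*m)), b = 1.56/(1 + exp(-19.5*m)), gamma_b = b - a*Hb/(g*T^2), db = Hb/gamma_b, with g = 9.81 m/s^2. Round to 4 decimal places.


a = 43.8 * (1 - exp(-19 * m))
exp(-19 * 0.072) = exp(-1.3680) = 0.254616
a = 43.8 * (1 - 0.254616) = 32.647833
b = 1.56 / (1 + exp(-19.5 * m))
exp(-19.5 * 0.072) = exp(-1.4040) = 0.245613
b = 1.56 / (1 + 0.245613) = 1.252396
Hb / (g * T^2) = 1.15 / (9.81 * 12.1^2) = 1.15 / 1436.2821 = 0.00080068
gamma_b = b - a * Hb/(g*T^2) = 1.252396 - 32.647833 * 0.00080068 = 1.226255
db = Hb / gamma_b = 1.15 / 1.226255
db = 0.9378 m

0.9378


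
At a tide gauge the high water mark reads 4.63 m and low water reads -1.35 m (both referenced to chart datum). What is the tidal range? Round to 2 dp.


Tidal range = High water - Low water
Tidal range = 4.63 - (-1.35)
Tidal range = 5.98 m

5.98


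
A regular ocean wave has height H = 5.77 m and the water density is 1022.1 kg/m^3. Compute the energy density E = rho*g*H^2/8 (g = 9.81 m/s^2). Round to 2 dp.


E = (1/8) * rho * g * H^2
E = (1/8) * 1022.1 * 9.81 * 5.77^2
E = 0.125 * 1022.1 * 9.81 * 33.2929
E = 41727.66 J/m^2

41727.66


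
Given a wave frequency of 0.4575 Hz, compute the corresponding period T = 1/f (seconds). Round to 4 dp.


T = 1 / f
T = 1 / 0.4575
T = 2.1858 s

2.1858


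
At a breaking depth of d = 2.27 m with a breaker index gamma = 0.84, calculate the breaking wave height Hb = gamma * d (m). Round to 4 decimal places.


Hb = gamma * d
Hb = 0.84 * 2.27
Hb = 1.9068 m

1.9068


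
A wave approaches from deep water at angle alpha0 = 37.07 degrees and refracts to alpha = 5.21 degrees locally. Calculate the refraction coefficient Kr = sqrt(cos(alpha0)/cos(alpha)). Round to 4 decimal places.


Kr = sqrt(cos(alpha0) / cos(alpha))
cos(37.07) = 0.797900
cos(5.21) = 0.995869
Kr = sqrt(0.797900 / 0.995869)
Kr = sqrt(0.801210)
Kr = 0.8951

0.8951
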